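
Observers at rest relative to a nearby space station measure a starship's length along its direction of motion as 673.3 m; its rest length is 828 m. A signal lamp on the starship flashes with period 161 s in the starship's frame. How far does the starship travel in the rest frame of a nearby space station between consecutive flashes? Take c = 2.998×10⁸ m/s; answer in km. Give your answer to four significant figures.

Length contraction gives γ = L₀/L = 828/673.3 = 1.22976.
β = √(1 − 1/γ²) = 0.58203. Lab-frame period = γτ = 1.22976×161 s = 197.99 s. Distance = βc × γτ = 0.58203 × 2.998×10⁸ m/s × 197.99 s = 3.4548×10^10 m = 3.455×10^7 km.

3.455×10^7 km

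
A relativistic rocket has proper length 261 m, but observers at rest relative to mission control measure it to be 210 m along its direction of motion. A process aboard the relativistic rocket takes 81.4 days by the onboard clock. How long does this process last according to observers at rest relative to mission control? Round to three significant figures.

γ = L₀/L = 261/210 = 1.24286.
Δt = γΔτ = 1.24286 × 81.4 = 101 days.

101 days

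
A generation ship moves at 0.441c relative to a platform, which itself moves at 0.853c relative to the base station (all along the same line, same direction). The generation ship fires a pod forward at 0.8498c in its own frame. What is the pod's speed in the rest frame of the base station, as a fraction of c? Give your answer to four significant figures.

First combine the pod and generation ship (S''→S'): u₁ = (0.8498 + 0.441)/(1 + 0.8498×0.441) = 1.2908/1.3747618 = 0.93893.
Then combine with the platform (S'→S): u = (0.93893 + 0.853)/(1 + 0.93893×0.853) = 1.79193/1.80090729 = 0.99502.

0.9950c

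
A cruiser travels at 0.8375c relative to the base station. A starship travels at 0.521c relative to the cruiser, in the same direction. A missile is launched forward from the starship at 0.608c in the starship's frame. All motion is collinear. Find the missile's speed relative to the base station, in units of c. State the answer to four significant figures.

0.9865c

Apply u = (u'+v)/(1+u'v) twice. Missile in the cruiser frame: (0.608+0.521)/(1+0.608·0.521) = 1.129/1.316768 = 0.8574c.
That velocity, transformed to the rest frame of the base station: (0.8574+0.8375)/(1+0.8574·0.8375) = 1.6949/1.7180725 = 0.98651c.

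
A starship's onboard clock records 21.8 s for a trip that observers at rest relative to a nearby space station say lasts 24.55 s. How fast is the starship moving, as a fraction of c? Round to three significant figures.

γ = Δt/Δτ = 24.55/21.8 = 1.1261.
β = √(1 − 1/γ²) = √(1 − 0.788581) = √0.211419 = 0.460.

0.460c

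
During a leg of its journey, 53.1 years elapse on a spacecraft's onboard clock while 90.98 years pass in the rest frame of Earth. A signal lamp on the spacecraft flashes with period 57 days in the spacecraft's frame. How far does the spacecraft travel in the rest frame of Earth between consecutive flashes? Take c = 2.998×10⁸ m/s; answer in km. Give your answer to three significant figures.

2.05×10^12 km

From Δt = γΔτ: γ = 90.98/53.1 = 1.71337.
β = √(1 − 1/γ²) = 0.81201. Lab-frame period = γτ = 1.71337×57 days = 97.662 days. Distance = βc × γτ = 0.81201 × 2.998×10⁸ m/s × 8437996.8 s = 2.0542×10^15 m = 2.05×10^12 km.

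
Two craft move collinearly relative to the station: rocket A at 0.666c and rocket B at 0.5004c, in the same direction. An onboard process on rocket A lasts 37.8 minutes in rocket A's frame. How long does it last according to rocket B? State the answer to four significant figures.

39.02 minutes

Speed of rocket A in rocket B's frame: u = (v_A − v_B)/(1 − v_A v_B/c²) = (0.666 − 0.5004)/(1 − 0.666×0.5004) = 0.1656/0.6667336 = 0.24838; |u| = 0.24838c.
γ for this relative speed: γ = 1/√(1 − 0.0616926) = 1.0324.
Rocket A's interval is proper; time dilation gives Δt_B = γΔτ = 1.0324 × 37.8 minutes = 39.02 minutes.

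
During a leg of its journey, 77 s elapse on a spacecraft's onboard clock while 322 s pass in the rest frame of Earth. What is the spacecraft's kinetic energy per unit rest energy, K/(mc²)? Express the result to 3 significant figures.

3.18

The time-dilation ratio gives γ = 322/77 = 4.18182.
Since K = (γ−1)mc², K/(mc²) = 4.18182 − 1 = 3.18.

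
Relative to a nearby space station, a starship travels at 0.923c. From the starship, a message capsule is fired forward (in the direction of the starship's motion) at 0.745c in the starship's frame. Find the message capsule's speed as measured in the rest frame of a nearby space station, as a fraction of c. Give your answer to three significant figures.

0.988c

Relativistic velocity addition: u = (u' + v)/(1 + u'v/c²), with u' = 0.745c and v = 0.923c.
Numerator: 0.745 + 0.923 = 1.668. Denominator: 1 + (0.745)(0.923) = 1.687635.
u = 1.668/1.687635 = 0.98837, so the speed is 0.988c.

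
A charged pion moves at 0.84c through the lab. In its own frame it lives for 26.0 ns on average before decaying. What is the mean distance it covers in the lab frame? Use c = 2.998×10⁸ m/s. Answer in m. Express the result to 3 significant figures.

12.1 m

With β = 0.84, γ = 1/√(1 − 0.84²) = 1/√0.2944 = 1.843.
Lab-frame lifetime: Δt = γτ = 1.843 × 26.0 ns = 47.918 ns.
Distance: d = vΔt = 0.84 × 2.998×10⁸ m/s × 4.7918×10^-8 s = 12.1 m.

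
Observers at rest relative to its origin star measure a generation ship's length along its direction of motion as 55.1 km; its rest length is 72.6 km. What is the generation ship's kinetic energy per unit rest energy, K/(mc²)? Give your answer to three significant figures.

0.318

Length contraction gives γ = L₀/L = 72.6/55.1 = 1.3176.
Since K = (γ−1)mc², K/(mc²) = 1.3176 − 1 = 0.318.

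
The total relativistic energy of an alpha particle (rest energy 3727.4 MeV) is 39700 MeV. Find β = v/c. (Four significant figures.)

Total energy E = γmc² gives γ = 39700/3727.4 = 10.651.
Hence β = √(1 − 1/γ²) = √(1 − 0.00881494) = √0.99118506 = 0.9956.

0.9956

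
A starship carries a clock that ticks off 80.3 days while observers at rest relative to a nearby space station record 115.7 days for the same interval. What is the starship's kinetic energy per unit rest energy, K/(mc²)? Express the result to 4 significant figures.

γ = Δt/Δτ = 115.7/80.3 = 1.44085.
Since K = (γ−1)mc², K/(mc²) = 1.44085 − 1 = 0.4408.

0.4408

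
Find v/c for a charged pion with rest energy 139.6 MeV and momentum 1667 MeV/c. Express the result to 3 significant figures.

pc/(mc²) = 1667/139.6 = 11.941 = βγ = β/√(1−β²).
So β² = x²/(1 + x²) with x = 11.941: x² = 142.587, β² = 142.587/143.587 = 0.993036, β = 0.997.

0.997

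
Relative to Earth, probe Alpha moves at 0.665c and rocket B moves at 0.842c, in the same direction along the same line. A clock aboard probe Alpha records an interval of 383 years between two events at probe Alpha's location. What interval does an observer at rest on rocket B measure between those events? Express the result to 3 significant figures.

418 years

Speed of probe Alpha in rocket B's frame: u = (v_A − v_B)/(1 − v_A v_B/c²) = (0.665 − 0.842)/(1 − 0.665×0.842) = −0.177/0.44007 = −0.40221; |u| = 0.40221c.
γ for this relative speed: γ = 1/√(1 − 0.161773) = 1.0922.
Probe Alpha's interval is proper; time dilation gives Δt_B = γΔτ = 1.0922 × 383 years = 418 years.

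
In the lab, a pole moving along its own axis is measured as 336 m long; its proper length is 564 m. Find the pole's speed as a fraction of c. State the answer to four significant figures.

Length contraction gives γ = L₀/L = 564/336 = 1.6786.
β = √(1 − 1/γ²) = √0.6451 = 0.8032.

0.8032c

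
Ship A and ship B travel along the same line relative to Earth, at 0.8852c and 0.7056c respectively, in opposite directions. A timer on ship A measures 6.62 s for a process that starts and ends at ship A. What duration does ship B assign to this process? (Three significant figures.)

32.6 s

The velocity of ship A relative to ship B is (0.8852 + 0.7056)c / (1 + 0.8852×0.7056) = 0.9792c; relative speed 0.9792c.
At |u| = 0.9792c, γ = (1 − 0.958833)^(−1/2) = 4.9286.
The clock on ship A records proper time, so ship B measures Δt = γΔτ = 4.9286 × 6.62 = 32.6 s.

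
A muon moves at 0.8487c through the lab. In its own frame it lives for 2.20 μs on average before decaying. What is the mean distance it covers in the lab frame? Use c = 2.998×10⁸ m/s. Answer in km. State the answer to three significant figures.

1.06 km

With β = 0.8487, γ = 1/√(1 − 0.8487²) = 1/√0.27970831 = 1.8908.
Lab-frame lifetime: Δt = γτ = 1.8908 × 2.20 μs = 4.1598 μs.
Distance: d = vΔt = 0.8487 × 2.998×10⁸ m/s × 4.1598×10^-6 s = 1060 m = 1.06 km.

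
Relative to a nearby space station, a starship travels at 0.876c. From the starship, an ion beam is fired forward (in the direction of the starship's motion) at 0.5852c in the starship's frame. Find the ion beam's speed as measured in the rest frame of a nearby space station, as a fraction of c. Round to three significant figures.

0.966c

In units of c, u = (u' + v)/(1 + u'v) with u' = 0.5852 and v = 0.876.
Numerator: 0.5852 + 0.876 = 1.4612. Denominator: 1 + (0.5852)(0.876) = 1.5126352.
u = 1.4612/1.5126352 = 0.966, so the speed is 0.966c.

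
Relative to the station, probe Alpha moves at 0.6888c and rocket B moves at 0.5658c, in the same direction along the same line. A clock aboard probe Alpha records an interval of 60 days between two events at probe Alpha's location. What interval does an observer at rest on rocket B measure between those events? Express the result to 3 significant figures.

61.3 days

Transform probe Alpha's velocity into rocket B's frame: (0.6888 − 0.5658)/(1 − 0.6888·0.5658) = 0.123/0.61027696, so the relative speed is 0.20155c.
At |u| = 0.20155c, γ = (1 − 0.0406224)^(−1/2) = 1.021.
The clock on probe Alpha records proper time, so rocket B measures Δt = γΔτ = 1.021 × 60 = 61.3 days.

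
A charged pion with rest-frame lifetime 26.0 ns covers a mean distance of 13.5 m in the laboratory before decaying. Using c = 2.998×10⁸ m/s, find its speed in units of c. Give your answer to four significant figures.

Let x = d/(cτ) = 13.50 m / (2.998×10⁸ m/s × 2.600×10^-8 s) = 1.7319. Since d = βγcτ, x = βγ = β/√(1−β²).
Solving: β² = x²/(1+x²) = 2.99948/3.99948 = 0.749967, so β = 0.8660.

0.8660c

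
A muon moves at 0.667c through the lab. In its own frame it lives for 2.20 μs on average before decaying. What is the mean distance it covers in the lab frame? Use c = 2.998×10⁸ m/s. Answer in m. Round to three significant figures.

590 m

With β = 0.667, γ = 1/√(1 − 0.667²) = 1/√0.555111 = 1.3422.
Lab-frame lifetime: Δt = γτ = 1.3422 × 2.20 μs = 2.9528 μs.
Distance: d = vΔt = 0.667 × 2.998×10⁸ m/s × 2.9528×10^-6 s = 590 m.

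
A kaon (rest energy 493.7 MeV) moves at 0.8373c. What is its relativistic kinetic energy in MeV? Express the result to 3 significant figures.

γ = 1/√(1 − β²) = 1/√(1 − 0.70107129) = 1/√0.29892871 = 1/0.546744 = 1.82901.
Kinetic energy: K = (γ − 1)mc² = (1.82901 − 1) × 493.7 MeV = 0.82901 × 493.7 = 409 MeV.

409 MeV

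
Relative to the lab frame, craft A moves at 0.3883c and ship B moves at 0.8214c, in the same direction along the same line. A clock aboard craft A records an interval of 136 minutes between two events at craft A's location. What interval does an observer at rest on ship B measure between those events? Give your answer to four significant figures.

176.2 minutes

Speed of craft A in ship B's frame: u = (v_A − v_B)/(1 − v_A v_B/c²) = (0.3883 − 0.8214)/(1 − 0.3883×0.8214) = −0.4331/0.68105038 = −0.63593; |u| = 0.63593c.
At |u| = 0.63593c, γ = (1 − 0.404407)^(−1/2) = 1.2958.
Craft A's interval is proper; time dilation gives Δt_B = γΔτ = 1.2958 × 136 minutes = 176.2 minutes.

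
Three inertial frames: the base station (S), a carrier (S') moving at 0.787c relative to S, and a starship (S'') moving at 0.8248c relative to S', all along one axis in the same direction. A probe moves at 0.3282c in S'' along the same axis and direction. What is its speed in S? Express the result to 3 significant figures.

0.988c

First combine the probe and starship (S''→S'): u₁ = (0.3282 + 0.8248)/(1 + 0.3282×0.8248) = 1.153/1.27069936 = 0.90737.
Then combine with the carrier (S'→S): u = (0.90737 + 0.787)/(1 + 0.90737×0.787) = 1.69437/1.71410019 = 0.98849.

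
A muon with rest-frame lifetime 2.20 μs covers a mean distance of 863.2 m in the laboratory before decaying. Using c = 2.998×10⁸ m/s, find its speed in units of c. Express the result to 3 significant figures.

0.795c

Lab distance = (lab lifetime)·v = γτ·βc, so βγ = d/(cτ) = 863.2/(2.998×10⁸ × 2.200×10^-6) = 1.3088.
With βγ = 1.3088: γ² = 1 + (βγ)² = 2.71296, and β = (βγ)/γ = 1.3088/1.64711 = 0.795.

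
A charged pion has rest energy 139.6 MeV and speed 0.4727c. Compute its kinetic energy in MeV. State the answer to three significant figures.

With β = 0.4727, γ = 1/√(1 − 0.4727²) = 1/√0.77655471 = 1.13479.
Kinetic energy: K = (γ − 1)mc² = (1.13479 − 1) × 139.6 MeV = 0.13479 × 139.6 = 18.8 MeV.

18.8 MeV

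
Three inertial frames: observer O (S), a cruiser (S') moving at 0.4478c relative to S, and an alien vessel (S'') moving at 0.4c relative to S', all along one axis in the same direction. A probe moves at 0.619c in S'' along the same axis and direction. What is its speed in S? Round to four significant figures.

0.9259c

Compose velocities in two stages. Stage 1 (into S'): u₁ = (0.619+0.4)/(1+0.619×0.4) = 0.81677.
Stage 2 (into S): u = (0.81677+0.4478)/(1+0.81677×0.4478) = 0.92592, so the speed is 0.9259c.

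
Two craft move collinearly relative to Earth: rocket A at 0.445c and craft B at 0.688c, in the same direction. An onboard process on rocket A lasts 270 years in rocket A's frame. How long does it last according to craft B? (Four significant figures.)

Transform rocket A's velocity into craft B's frame: (0.445 − 0.688)/(1 − 0.445·0.688) = −0.243/0.69384, so the relative speed is 0.35022c.
At |u| = 0.35022c, γ = (1 − 0.122654)^(−1/2) = 1.0676.
The clock on rocket A records proper time, so craft B measures Δt = γΔτ = 1.0676 × 270 = 288.3 years.

288.3 years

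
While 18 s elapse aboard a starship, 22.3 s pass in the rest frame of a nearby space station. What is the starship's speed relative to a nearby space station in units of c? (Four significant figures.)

0.5903c

γ = Δt/Δτ = 22.3/18 = 1.2389.
β = √(1 − 1/γ²) = √(1 − 0.65152) = √0.34848 = 0.5903.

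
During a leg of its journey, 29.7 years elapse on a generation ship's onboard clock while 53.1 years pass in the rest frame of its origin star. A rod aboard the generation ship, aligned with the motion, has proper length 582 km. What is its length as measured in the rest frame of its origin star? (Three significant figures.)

326 km

The time-dilation ratio gives γ = 53.1/29.7 = 1.78788.
L = L₀/γ = 582/1.78788 = 326 km.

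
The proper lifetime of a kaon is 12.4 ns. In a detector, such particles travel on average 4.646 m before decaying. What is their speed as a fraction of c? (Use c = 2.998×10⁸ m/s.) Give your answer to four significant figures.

0.7808c

d = βγcτ ⇒ βγ = d/(cτ) = 4.646 m / (3.71752 m) = 1.2498.
β = (βγ)/√(1+(βγ)²) = 1.2498/√2.562 = 0.7808.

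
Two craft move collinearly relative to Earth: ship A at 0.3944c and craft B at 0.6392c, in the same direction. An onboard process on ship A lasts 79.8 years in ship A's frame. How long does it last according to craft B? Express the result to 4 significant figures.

Transform ship A's velocity into craft B's frame: (0.3944 − 0.6392)/(1 − 0.3944·0.6392) = −0.2448/0.74789952, so the relative speed is 0.32732c.
At |u| = 0.32732c, γ = (1 − 0.107138)^(−1/2) = 1.0583.
Ship A's interval is proper; time dilation gives Δt_B = γΔτ = 1.0583 × 79.8 years = 84.45 years.

84.45 years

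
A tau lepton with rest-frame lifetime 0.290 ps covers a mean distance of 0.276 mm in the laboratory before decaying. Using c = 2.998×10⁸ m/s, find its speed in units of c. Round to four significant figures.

0.9538c

Lab distance = (lab lifetime)·v = γτ·βc, so βγ = d/(cτ) = 2.760×10^-4/(2.998×10⁸ × 2.900×10^-13) = 3.1745.
With βγ = 3.1745: γ² = 1 + (βγ)² = 11.0775, and β = (βγ)/γ = 3.1745/3.32829 = 0.9538.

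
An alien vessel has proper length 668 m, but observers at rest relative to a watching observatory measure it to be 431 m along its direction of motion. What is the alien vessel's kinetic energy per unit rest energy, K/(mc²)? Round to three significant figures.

0.550

γ = L₀/L = 668/431 = 1.54988.
K/(mc²) = γ − 1 = 1.54988 − 1 = 0.550.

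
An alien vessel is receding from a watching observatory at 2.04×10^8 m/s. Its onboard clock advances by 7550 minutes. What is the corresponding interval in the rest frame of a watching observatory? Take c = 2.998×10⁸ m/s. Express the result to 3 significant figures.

β = v/c = (2.04×10^8 m/s)/(2.998×10⁸ m/s) = 0.680454.
With β = 0.680454, γ = 1/√(1 − 0.680454²) = 1/√0.5369824 = 1.3646.
Time dilation: Δt = γ·Δτ = 1.3646 × 7550 = 10300 minutes.

10300 minutes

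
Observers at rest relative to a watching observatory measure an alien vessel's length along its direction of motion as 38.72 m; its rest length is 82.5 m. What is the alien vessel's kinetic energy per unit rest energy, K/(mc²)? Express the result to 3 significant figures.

1.13

γ = L₀/L = 82.5/38.72 = 2.13068.
K/(mc²) = γ − 1 = 2.13068 − 1 = 1.13.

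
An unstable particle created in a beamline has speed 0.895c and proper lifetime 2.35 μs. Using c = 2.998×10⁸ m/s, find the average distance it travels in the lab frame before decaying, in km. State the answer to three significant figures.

1.41 km

γ = 1/√(1 − β²) = 1/√(1 − 0.801025) = 1/√0.198975 = 1/0.446066 = 2.2418.
Lab-frame lifetime: Δt = γτ = 2.2418 × 2.35 μs = 5.2682 μs.
Distance: d = vΔt = 0.895 × 2.998×10⁸ m/s × 5.2682×10^-6 s = 1410 m = 1.41 km.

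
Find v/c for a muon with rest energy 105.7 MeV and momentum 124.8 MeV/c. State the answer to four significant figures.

βγ = pc/(mc²) = 124.8/105.7 = 1.1807.
Since γ² = 1 + (βγ)² = 2.39405, γ = √2.39405 = 1.54727, and β = (βγ)/γ = 1.1807/1.54727 = 0.7631.

0.7631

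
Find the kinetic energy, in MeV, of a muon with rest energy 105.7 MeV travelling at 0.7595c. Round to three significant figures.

56.8 MeV

γ = 1/√(1 − β²) = 1/√(1 − 0.57684025) = 1/√0.42315975 = 1.53726.
Kinetic energy: K = (γ − 1)mc² = (1.53726 − 1) × 105.7 MeV = 0.53726 × 105.7 = 56.8 MeV.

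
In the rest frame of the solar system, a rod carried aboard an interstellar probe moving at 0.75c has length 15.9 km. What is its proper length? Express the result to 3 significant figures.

24.0 km

With β = 0.75, γ = 1/√(1 − 0.75²) = 1/√0.4375 = 1.5119.
Proper length: L₀ = γ·L = 1.5119 × 15.9 = 24.0 km.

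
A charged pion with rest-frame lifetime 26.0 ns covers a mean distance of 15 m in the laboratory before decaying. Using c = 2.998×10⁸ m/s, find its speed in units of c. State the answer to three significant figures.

Let x = d/(cτ) = 15.00 m / (2.998×10⁸ m/s × 2.600×10^-8 s) = 1.9244. Since d = βγcτ, x = βγ = β/√(1−β²).
Solving: β² = x²/(1+x²) = 3.70332/4.70332 = 0.787384, so β = 0.887.

0.887c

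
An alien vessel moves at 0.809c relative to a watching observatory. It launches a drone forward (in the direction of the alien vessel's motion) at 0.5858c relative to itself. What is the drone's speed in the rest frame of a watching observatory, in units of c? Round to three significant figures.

Relativistic velocity addition: u = (u' + v)/(1 + u'v/c²), with u' = 0.5858c and v = 0.809c.
Numerator: 0.5858 + 0.809 = 1.3948. Denominator: 1 + (0.5858)(0.809) = 1.4739122.
u = 1.3948/1.4739122 = 0.94633, so the speed is 0.946c.

0.946c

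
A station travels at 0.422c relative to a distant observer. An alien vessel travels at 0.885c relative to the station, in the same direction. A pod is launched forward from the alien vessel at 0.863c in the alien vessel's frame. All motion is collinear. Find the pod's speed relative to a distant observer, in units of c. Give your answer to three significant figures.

First combine the pod and alien vessel (S''→S'): u₁ = (0.863 + 0.885)/(1 + 0.863×0.885) = 1.748/1.763755 = 0.99107.
Then combine with the station (S'→S): u = (0.99107 + 0.422)/(1 + 0.99107×0.422) = 1.41307/1.41823154 = 0.99636.

0.996c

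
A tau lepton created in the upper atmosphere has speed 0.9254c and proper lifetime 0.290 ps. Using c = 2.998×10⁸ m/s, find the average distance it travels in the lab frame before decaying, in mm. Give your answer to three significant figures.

With β = 0.9254, γ = 1/√(1 − 0.9254²) = 1/√0.14363484 = 2.6386.
Lab-frame lifetime: Δt = γτ = 2.6386 × 0.290 ps = 0.76519 ps.
Distance: d = vΔt = 0.9254 × 2.998×10⁸ m/s × 7.6519×10^-13 s = 2.12×10^-4 m = 0.212 mm.

0.212 mm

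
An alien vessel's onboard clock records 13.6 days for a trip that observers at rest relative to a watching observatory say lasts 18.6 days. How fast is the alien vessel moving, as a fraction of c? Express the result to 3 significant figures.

γ = Δt/Δτ = 18.6/13.6 = 1.3676.
β = √(1 − 1/γ²) = √(1 − 0.534665) = √0.465335 = 0.682.

0.682c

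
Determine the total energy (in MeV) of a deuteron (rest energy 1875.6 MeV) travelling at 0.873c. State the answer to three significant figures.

3850 MeV

γ = 1/√(1 − β²) = 1/√(1 − 0.762129) = 1/√0.237871 = 1/0.48772 = 2.0504.
Total energy: E = γmc² = 2.0504 × 1875.6 MeV = 3850 MeV.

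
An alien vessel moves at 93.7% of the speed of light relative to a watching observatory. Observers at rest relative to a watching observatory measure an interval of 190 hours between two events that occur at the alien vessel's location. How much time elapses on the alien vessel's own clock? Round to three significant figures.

With β = 0.937, γ = 1/√(1 − 0.937²) = 1/√0.122031 = 2.8626.
The alien vessel's clock runs slow as seen from a watching observatory, so Δτ = Δt/γ = 190/2.8626 = 66.4 hours.

66.4 hours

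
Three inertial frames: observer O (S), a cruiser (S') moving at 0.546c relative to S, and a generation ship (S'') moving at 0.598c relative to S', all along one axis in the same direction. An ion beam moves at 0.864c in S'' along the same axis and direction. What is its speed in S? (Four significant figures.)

Compose velocities in two stages. Stage 1 (into S'): u₁ = (0.864+0.598)/(1+0.864×0.598) = 0.96395.
Stage 2 (into S): u = (0.96395+0.546)/(1+0.96395×0.546) = 0.98928, so the speed is 0.9893c.

0.9893c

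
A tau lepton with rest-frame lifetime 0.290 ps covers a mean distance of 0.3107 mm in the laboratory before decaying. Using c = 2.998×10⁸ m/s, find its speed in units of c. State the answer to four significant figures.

0.9630c

Let x = d/(cτ) = 3.107×10^-4 m / (2.998×10⁸ m/s × 2.900×10^-13 s) = 3.5736. Since d = βγcτ, x = βγ = β/√(1−β²).
Solving: β² = x²/(1+x²) = 12.7706/13.7706 = 0.927382, so β = 0.9630.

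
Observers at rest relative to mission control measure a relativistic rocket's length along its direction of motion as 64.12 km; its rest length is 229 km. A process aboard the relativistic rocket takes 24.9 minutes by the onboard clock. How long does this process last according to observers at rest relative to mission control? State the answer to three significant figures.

From L = L₀/γ: γ = 229/64.12 = 3.57143.
The same γ dilates the second interval: 3.57143 × 24.9 minutes = 88.9 minutes.

88.9 minutes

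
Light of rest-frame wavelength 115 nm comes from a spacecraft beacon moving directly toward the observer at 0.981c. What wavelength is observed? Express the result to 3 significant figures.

11.3 nm

Relativistic Doppler for wavelength: λ_obs = λ_src · √((1−β)/(1+β)).
With β = 0.981: factor = √(0.019/1.981) = 0.097934.
λ_obs = 115 × 0.097934 = 11.3 nm.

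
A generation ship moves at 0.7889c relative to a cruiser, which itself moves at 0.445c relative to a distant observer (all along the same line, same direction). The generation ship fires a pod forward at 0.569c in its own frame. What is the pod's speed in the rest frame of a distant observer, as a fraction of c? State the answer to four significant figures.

0.9754c

Apply u = (u'+v)/(1+u'v) twice. Pod in the cruiser frame: (0.569+0.7889)/(1+0.569·0.7889) = 1.3579/1.4488841 = 0.9372c.
That velocity, transformed to the rest frame of a distant observer: (0.9372+0.445)/(1+0.9372·0.445) = 1.3822/1.417054 = 0.9754c.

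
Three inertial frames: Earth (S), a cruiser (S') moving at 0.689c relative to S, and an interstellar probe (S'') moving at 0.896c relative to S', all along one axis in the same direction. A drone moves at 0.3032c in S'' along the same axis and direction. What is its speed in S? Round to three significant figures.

Apply u = (u'+v)/(1+u'v) twice. Drone in the cruiser frame: (0.3032+0.896)/(1+0.3032·0.896) = 1.1992/1.2716672 = 0.94301c.
That velocity, transformed to the rest frame of Earth: (0.94301+0.689)/(1+0.94301·0.689) = 1.63201/1.64973389 = 0.98926c.

0.989c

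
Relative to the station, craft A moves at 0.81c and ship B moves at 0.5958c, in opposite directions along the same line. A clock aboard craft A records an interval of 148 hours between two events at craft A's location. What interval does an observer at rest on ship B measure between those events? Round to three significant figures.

The velocity of craft A relative to ship B is (0.81 + 0.5958)c / (1 + 0.81×0.5958) = 0.9482c; relative speed 0.9482c.
γ for this relative speed: γ = 1/√(1 − 0.899083) = 3.1479.
Craft A's interval is proper; time dilation gives Δt_B = γΔτ = 3.1479 × 148 hours = 466 hours.

466 hours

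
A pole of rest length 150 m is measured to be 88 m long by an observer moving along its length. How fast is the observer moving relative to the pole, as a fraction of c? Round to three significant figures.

Length contraction gives γ = L₀/L = 150/88 = 1.7045.
β = √(1 − 1/γ²) = √0.655804 = 0.810.

0.810c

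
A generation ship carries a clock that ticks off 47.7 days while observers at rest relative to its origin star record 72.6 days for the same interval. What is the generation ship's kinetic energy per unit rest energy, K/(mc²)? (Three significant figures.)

0.522

From Δt = γΔτ: γ = 72.6/47.7 = 1.52201.
K/(mc²) = γ − 1 = 1.52201 − 1 = 0.522.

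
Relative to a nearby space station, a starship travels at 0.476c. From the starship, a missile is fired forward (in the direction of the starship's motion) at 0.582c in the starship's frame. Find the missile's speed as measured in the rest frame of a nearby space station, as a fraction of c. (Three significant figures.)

Relativistic velocity addition: u = (u' + v)/(1 + u'v/c²), with u' = 0.582c and v = 0.476c.
Numerator: 0.582 + 0.476 = 1.058. Denominator: 1 + (0.582)(0.476) = 1.277032.
u = 1.058/1.277032 = 0.82848, so the speed is 0.828c.

0.828c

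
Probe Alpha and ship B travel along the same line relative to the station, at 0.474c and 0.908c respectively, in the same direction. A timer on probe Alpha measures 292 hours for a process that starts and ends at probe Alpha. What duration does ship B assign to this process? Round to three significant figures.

451 hours

The velocity of probe Alpha relative to ship B is (0.474 − 0.908)c / (1 − 0.474×0.908) = −0.76193c; relative speed 0.76193c.
At |u| = 0.76193c, γ = (1 − 0.580537)^(−1/2) = 1.544.
The clock on probe Alpha records proper time, so ship B measures Δt = γΔτ = 1.544 × 292 = 451 hours.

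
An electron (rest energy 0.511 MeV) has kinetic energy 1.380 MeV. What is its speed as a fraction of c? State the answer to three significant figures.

γ = 1 + K/(mc²) = 1 + 1.380/0.511 = 3.7006.
β = √(1 − 1/γ²) = √(1 − 0.0730223) = √0.9269777 = 0.963.

0.963c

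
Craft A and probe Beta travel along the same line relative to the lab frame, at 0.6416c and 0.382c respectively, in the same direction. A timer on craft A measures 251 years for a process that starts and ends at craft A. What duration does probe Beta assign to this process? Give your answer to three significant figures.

267 years

The velocity of craft A relative to probe Beta is (0.6416 − 0.382)c / (1 − 0.6416×0.382) = 0.34388c; relative speed 0.34388c.
At |u| = 0.34388c, γ = (1 − 0.118253)^(−1/2) = 1.0649.
The clock on craft A records proper time, so probe Beta measures Δt = γΔτ = 1.0649 × 251 = 267 years.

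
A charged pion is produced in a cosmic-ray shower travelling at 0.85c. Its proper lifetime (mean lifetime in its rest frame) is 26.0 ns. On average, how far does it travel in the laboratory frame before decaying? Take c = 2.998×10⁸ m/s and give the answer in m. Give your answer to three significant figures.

With β = 0.85, γ = 1/√(1 − 0.85²) = 1/√0.2775 = 1.8983.
Lab-frame lifetime: Δt = γτ = 1.8983 × 26.0 ns = 49.356 ns.
Distance: d = vΔt = 0.85 × 2.998×10⁸ m/s × 4.9356×10^-8 s = 12.6 m.

12.6 m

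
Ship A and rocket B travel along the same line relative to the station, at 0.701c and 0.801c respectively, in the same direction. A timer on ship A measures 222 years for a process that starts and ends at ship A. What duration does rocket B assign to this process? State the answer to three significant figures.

Transform ship A's velocity into rocket B's frame: (0.701 − 0.801)/(1 − 0.701·0.801) = −0.1/0.438499, so the relative speed is 0.22805c.
At |u| = 0.22805c, γ = (1 − 0.0520068)^(−1/2) = 1.0271.
The clock on ship A records proper time, so rocket B measures Δt = γΔτ = 1.0271 × 222 = 228 years.

228 years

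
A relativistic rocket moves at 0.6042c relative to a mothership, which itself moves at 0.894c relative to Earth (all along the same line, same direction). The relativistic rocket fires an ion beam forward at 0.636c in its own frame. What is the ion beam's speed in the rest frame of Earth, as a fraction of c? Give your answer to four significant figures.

0.9939c

Apply u = (u'+v)/(1+u'v) twice. Ion beam in the mothership frame: (0.636+0.6042)/(1+0.636·0.6042) = 1.2402/1.3842712 = 0.89592c.
That velocity, transformed to the rest frame of Earth: (0.89592+0.894)/(1+0.89592·0.894) = 1.78992/1.80095248 = 0.99387c.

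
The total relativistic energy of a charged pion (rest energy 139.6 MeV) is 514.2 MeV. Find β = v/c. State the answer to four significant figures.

0.9624

Total energy E = γmc² gives γ = 514.2/139.6 = 3.6834.
Hence β = √(1 − 1/γ²) = √(1 − 0.0737059) = √0.9262941 = 0.9624.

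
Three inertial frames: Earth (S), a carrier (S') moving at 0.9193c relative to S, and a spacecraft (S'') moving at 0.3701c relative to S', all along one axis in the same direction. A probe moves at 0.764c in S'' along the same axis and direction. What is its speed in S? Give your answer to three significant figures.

0.995c

Compose velocities in two stages. Stage 1 (into S'): u₁ = (0.764+0.3701)/(1+0.764×0.3701) = 0.88411.
Stage 2 (into S): u = (0.88411+0.9193)/(1+0.88411×0.9193) = 0.99484, so the speed is 0.995c.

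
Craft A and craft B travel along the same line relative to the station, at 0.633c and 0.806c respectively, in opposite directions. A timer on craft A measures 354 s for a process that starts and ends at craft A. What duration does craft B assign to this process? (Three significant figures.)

1170 s

The velocity of craft A relative to craft B is (0.633 + 0.806)c / (1 + 0.633×0.806) = 0.95286c; relative speed 0.95286c.
At |u| = 0.95286c, γ = (1 − 0.907942)^(−1/2) = 3.2959.
The clock on craft A records proper time, so craft B measures Δt = γΔτ = 3.2959 × 354 = 1170 s.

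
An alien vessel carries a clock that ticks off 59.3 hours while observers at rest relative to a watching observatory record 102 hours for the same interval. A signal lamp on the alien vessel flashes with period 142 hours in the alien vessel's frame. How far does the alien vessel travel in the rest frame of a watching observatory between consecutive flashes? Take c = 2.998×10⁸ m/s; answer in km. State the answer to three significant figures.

2.14×10^11 km

γ = Δt/Δτ = 102/59.3 = 1.72007.
β = √(1 − 1/γ²) = 0.81364. Lab-frame period = γτ = 1.72007×142 hours = 244.25 hours. Distance = βc × γτ = 0.81364 × 2.998×10⁸ m/s × 879300 s = 2.1449×10^14 m = 2.14×10^11 km.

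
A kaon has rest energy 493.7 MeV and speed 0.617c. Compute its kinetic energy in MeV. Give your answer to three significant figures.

γ = 1/√(1 − β²) = 1/√(1 − 0.380689) = 1/√0.619311 = 1/0.786963 = 1.27071.
Kinetic energy: K = (γ − 1)mc² = (1.27071 − 1) × 493.7 MeV = 0.27071 × 493.7 = 134 MeV.

134 MeV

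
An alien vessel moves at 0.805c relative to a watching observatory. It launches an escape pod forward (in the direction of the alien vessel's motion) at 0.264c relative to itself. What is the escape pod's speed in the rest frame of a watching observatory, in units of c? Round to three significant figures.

0.882c

In units of c, u = (u' + v)/(1 + u'v) with u' = 0.264 and v = 0.805.
Numerator: 0.264 + 0.805 = 1.069. Denominator: 1 + (0.264)(0.805) = 1.21252.
u = 1.069/1.21252 = 0.88163, so the speed is 0.882c.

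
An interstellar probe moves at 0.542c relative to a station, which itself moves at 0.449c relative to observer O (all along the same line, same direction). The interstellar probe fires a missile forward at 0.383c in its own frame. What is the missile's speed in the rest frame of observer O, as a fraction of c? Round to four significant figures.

First combine the missile and interstellar probe (S''→S'): u₁ = (0.383 + 0.542)/(1 + 0.383×0.542) = 0.925/1.207586 = 0.76599.
Then combine with the station (S'→S): u = (0.76599 + 0.449)/(1 + 0.76599×0.449) = 1.21499/1.34392951 = 0.90406.

0.9041c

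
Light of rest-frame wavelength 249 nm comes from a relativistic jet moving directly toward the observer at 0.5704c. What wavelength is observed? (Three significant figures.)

Relativistic Doppler for wavelength: λ_obs = λ_src · √((1−β)/(1+β)).
With β = 0.5704: factor = √(0.4296/1.5704) = 0.52303.
λ_obs = 249 × 0.52303 = 130 nm.

130 nm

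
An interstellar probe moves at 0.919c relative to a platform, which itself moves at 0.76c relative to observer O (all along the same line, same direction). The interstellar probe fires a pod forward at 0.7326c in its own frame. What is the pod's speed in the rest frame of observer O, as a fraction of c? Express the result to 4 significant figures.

0.9982c

Compose velocities in two stages. Stage 1 (into S'): u₁ = (0.7326+0.919)/(1+0.7326×0.919) = 0.98706.
Stage 2 (into S): u = (0.98706+0.76)/(1+0.98706×0.76) = 0.99823, so the speed is 0.9982c.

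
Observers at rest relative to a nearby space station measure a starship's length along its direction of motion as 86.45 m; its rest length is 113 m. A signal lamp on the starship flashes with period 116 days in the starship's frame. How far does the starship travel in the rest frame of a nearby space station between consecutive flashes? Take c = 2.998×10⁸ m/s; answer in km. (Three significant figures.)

2.53×10^12 km

γ = L₀/L = 113/86.45 = 1.30711.
β = √(1 − 1/γ²) = 0.64397. Lab-frame period = γτ = 1.30711×116 days = 151.62 days. Distance = βc × γτ = 0.64397 × 2.998×10⁸ m/s × 13099968 s = 2.5291×10^15 m = 2.53×10^12 km.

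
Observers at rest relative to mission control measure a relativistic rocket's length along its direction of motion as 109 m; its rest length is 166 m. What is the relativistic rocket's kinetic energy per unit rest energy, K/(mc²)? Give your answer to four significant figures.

0.5229

Length contraction gives γ = L₀/L = 166/109 = 1.52294.
K/(mc²) = γ − 1 = 1.52294 − 1 = 0.5229.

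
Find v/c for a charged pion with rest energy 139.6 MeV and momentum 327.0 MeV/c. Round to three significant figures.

0.920

βγ = pc/(mc²) = 327.0/139.6 = 2.3424.
Since γ² = 1 + (βγ)² = 6.48684, γ = √6.48684 = 2.54693, and β = (βγ)/γ = 2.3424/2.54693 = 0.920.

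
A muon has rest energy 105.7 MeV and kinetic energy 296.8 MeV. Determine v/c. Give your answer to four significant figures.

0.9649

γ = 1 + K/(mc²) = 1 + 296.8/105.7 = 3.8079.
β = √(1 − 1/γ²) = √(1 − 0.068965) = √0.931035 = 0.9649.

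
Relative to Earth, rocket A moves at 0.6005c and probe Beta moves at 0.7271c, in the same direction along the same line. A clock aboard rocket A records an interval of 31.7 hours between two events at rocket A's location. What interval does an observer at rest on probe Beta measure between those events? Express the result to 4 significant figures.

Transform rocket A's velocity into probe Beta's frame: (0.6005 − 0.7271)/(1 − 0.6005·0.7271) = −0.1266/0.56337645, so the relative speed is 0.22472c.
At |u| = 0.22472c, γ = (1 − 0.0504991)^(−1/2) = 1.0262.
The clock on rocket A records proper time, so probe Beta measures Δt = γΔτ = 1.0262 × 31.7 = 32.53 hours.

32.53 hours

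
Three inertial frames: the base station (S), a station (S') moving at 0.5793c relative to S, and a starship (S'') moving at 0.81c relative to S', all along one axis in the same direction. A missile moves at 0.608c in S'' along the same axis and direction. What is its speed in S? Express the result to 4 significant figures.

0.9865c

Apply u = (u'+v)/(1+u'v) twice. Missile in the station frame: (0.608+0.81)/(1+0.608·0.81) = 1.418/1.49248 = 0.9501c.
That velocity, transformed to the rest frame of the base station: (0.9501+0.5793)/(1+0.9501·0.5793) = 1.5294/1.55039293 = 0.98646c.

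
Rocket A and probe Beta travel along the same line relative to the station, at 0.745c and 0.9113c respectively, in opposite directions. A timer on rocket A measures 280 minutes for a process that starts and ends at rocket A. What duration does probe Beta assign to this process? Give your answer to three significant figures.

1710 minutes

Transform rocket A's velocity into probe Beta's frame: (0.745 + 0.9113)/(1 + 0.745·0.9113) = 1.6563/1.6789185, so the relative speed is 0.98653c.
At |u| = 0.98653c, γ = (1 − 0.973241)^(−1/2) = 6.1132.
The clock on rocket A records proper time, so probe Beta measures Δt = γΔτ = 6.1132 × 280 = 1710 minutes.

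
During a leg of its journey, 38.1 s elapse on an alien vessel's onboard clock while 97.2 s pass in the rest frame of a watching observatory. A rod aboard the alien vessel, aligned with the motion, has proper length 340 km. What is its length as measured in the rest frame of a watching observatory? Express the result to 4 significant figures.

From Δt = γΔτ: γ = 97.2/38.1 = 2.55118.
The rod contracts by the same γ: 340 km / 2.55118 = 133.3 km.

133.3 km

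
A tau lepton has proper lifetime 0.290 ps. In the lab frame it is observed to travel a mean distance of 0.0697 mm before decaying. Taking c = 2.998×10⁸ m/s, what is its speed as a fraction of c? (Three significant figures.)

0.625c

d = βγcτ ⇒ βγ = d/(cτ) = 6.970×10^-5 m / (8.6942×10^-5 m) = 0.80168.
β = (βγ)/√(1+(βγ)²) = 0.80168/√1.642691 = 0.625.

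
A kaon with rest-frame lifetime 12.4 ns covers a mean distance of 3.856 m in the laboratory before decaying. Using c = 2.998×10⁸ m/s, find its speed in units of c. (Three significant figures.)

d = βγcτ ⇒ βγ = d/(cτ) = 3.856 m / (3.71752 m) = 1.0373.
β = (βγ)/√(1+(βγ)²) = 1.0373/√2.07599 = 0.720.

0.720c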